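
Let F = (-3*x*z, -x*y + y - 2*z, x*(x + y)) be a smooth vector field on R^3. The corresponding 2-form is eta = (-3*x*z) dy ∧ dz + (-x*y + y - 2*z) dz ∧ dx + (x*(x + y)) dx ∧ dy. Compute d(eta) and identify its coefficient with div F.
d(eta) = (-x - 3*z + 1) dx ∧ dy ∧ dz; div F = -x - 3*z + 1

For a 2-form in R^3 of the form above, applying d gives a 3-form with coefficient ∂P/∂x + ∂Q/∂y + ∂R/∂z:
  ∂P/∂x = -3*z
  ∂Q/∂y = 1 - x
  ∂R/∂z = 0
Sum = -x - 3*z + 1, which is exactly div F.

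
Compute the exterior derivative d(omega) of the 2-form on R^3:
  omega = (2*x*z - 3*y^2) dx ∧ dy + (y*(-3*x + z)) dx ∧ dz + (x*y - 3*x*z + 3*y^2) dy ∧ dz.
d(omega) = (5*x + y - 4*z) dx ∧ dy ∧ dz

For a 2-form omega = sum_{i<j} g_{ij} dx_i ∧ dx_j, the exterior derivative is
  d(omega) = sum_{i<j} d(g_{ij}) ∧ dx_i ∧ dx_j = sum_{i<j, k} (∂g_{ij}/∂x_k) dx_k ∧ dx_i ∧ dx_j.
Expand each term, using dx_k ∧ dx_i ∧ dx_j = sgn(permutation) dx_{(a)} ∧ dx_{(b)} ∧ dx_{(c)} with (a < b < c) sorted:
  d(2*x*z - 3*y^2) includes (∂/∂z)(2*x*z - 3*y^2) dz = (2*x) dz, which multiplied by dx ∧ dy gives (2*x) dx ∧ dy ∧ dz
  d(y*(-3*x + z)) includes (∂/∂y)(y*(-3*x + z)) dy = (-3*x + z) dy, which multiplied by dx ∧ dz gives (3*x - z) dx ∧ dy ∧ dz
  d(x*y - 3*x*z + 3*y^2) includes (∂/∂x)(x*y - 3*x*z + 3*y^2) dx = (y - 3*z) dx, which multiplied by dy ∧ dz gives (y - 3*z) dx ∧ dy ∧ dz
Collecting like 3-forms: d(omega) = (5*x + y - 4*z) dx ∧ dy ∧ dz.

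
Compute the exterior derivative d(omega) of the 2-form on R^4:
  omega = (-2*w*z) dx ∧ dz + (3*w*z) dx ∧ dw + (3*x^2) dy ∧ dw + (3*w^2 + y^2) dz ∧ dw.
d(omega) = (-3*w - 2*z) dx ∧ dz ∧ dw + (6*x) dx ∧ dy ∧ dw + (2*y) dy ∧ dz ∧ dw

For a 2-form omega = sum_{i<j} g_{ij} dx_i ∧ dx_j, the exterior derivative is
  d(omega) = sum_{i<j} d(g_{ij}) ∧ dx_i ∧ dx_j = sum_{i<j, k} (∂g_{ij}/∂x_k) dx_k ∧ dx_i ∧ dx_j.
Expand each term, using dx_k ∧ dx_i ∧ dx_j = sgn(permutation) dx_{(a)} ∧ dx_{(b)} ∧ dx_{(c)} with (a < b < c) sorted:
  d(-2*w*z) includes (∂/∂w)(-2*w*z) dw = (-2*z) dw, which multiplied by dx ∧ dz gives (-2*z) dx ∧ dz ∧ dw
  d(3*w*z) includes (∂/∂z)(3*w*z) dz = (3*w) dz, which multiplied by dx ∧ dw gives (-3*w) dx ∧ dz ∧ dw
  d(3*x^2) includes (∂/∂x)(3*x^2) dx = (6*x) dx, which multiplied by dy ∧ dw gives (6*x) dx ∧ dy ∧ dw
  d(3*w^2 + y^2) includes (∂/∂y)(3*w^2 + y^2) dy = (2*y) dy, which multiplied by dz ∧ dw gives (2*y) dy ∧ dz ∧ dw
Collecting like 3-forms: d(omega) = (-3*w - 2*z) dx ∧ dz ∧ dw + (6*x) dx ∧ dy ∧ dw + (2*y) dy ∧ dz ∧ dw.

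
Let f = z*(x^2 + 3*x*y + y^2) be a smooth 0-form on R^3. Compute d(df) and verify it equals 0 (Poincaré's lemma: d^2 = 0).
d(df) = 0

Step 1: df = sum_i (∂f/∂x_i) dx_i = (z*(2*x + 3*y)) dx + (z*(3*x + 2*y)) dy + (x^2 + 3*x*y + y^2) dz.
Step 2: Apply d again. Using the 1-form formula, the coefficient of dx ∧ dy in d(df) is ∂^2 f/∂x ∂y - ∂^2 f/∂y ∂x = (3*z) - (3*z) = 0 (equality of mixed partials for smooth f).
Similarly for dx ∧ dz and dy ∧ dz — all coefficients vanish. So d(df) = 0.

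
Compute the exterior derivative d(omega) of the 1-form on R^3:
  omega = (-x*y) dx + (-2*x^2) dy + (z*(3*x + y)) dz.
d(omega) = (-3*x) dx ∧ dy + (3*z) dx ∧ dz + (z) dy ∧ dz

For a 1-form omega = sum_i f_i dx_i, the exterior derivative is
  d(omega) = sum_{i < j} (∂f_j/∂x_i - ∂f_i/∂x_j) dx_i ∧ dx_j.
  coefficient of dx ∧ dy: ∂f_2/∂x - ∂f_1/∂y = ∂(-2*x^2)/∂x - ∂(-x*y)/∂y = -3*x
  coefficient of dx ∧ dz: ∂f_3/∂x - ∂f_1/∂z = ∂(z*(3*x + y))/∂x - ∂(-x*y)/∂z = 3*z
  coefficient of dy ∧ dz: ∂f_3/∂y - ∂f_2/∂z = ∂(z*(3*x + y))/∂y - ∂(-2*x^2)/∂z = z
Assembling: d(omega) = (-3*x) dx ∧ dy + (3*z) dx ∧ dz + (z) dy ∧ dz.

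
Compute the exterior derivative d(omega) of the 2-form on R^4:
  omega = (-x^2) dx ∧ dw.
d(omega) = 0

For a 2-form omega = sum_{i<j} g_{ij} dx_i ∧ dx_j, the exterior derivative is
  d(omega) = sum_{i<j} d(g_{ij}) ∧ dx_i ∧ dx_j = sum_{i<j, k} (∂g_{ij}/∂x_k) dx_k ∧ dx_i ∧ dx_j.
Expand each term, using dx_k ∧ dx_i ∧ dx_j = sgn(permutation) dx_{(a)} ∧ dx_{(b)} ∧ dx_{(c)} with (a < b < c) sorted:

Collecting like 3-forms: d(omega) = 0.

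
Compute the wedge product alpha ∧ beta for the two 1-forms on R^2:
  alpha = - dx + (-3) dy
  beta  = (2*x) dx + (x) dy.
alpha ∧ beta = (5*x) dx ∧ dy

Distribute the wedge, using dx_i ∧ dx_j = -dx_j ∧ dx_i and dx_i ∧ dx_i = 0. For each pair (i, j) with i < j, the coefficient of dx_i ∧ dx_j in alpha ∧ beta is (alpha_i * beta_j - alpha_j * beta_i). Collecting: alpha ∧ beta = (5*x) dx ∧ dy.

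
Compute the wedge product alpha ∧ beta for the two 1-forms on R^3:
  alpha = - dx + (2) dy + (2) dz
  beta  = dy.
alpha ∧ beta = (-1) dx ∧ dy + (-2) dy ∧ dz

Distribute the wedge, using dx_i ∧ dx_j = -dx_j ∧ dx_i and dx_i ∧ dx_i = 0. For each pair (i, j) with i < j, the coefficient of dx_i ∧ dx_j in alpha ∧ beta is (alpha_i * beta_j - alpha_j * beta_i). Collecting: alpha ∧ beta = (-1) dx ∧ dy + (-2) dy ∧ dz.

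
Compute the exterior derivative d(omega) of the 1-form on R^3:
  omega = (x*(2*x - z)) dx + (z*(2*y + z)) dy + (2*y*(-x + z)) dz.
d(omega) = (x - 2*y) dx ∧ dz + (-2*x - 2*y) dy ∧ dz

For a 1-form omega = sum_i f_i dx_i, the exterior derivative is
  d(omega) = sum_{i < j} (∂f_j/∂x_i - ∂f_i/∂x_j) dx_i ∧ dx_j.
  coefficient of dx ∧ dz: ∂f_3/∂x - ∂f_1/∂z = ∂(2*y*(-x + z))/∂x - ∂(x*(2*x - z))/∂z = x - 2*y
  coefficient of dy ∧ dz: ∂f_3/∂y - ∂f_2/∂z = ∂(2*y*(-x + z))/∂y - ∂(z*(2*y + z))/∂z = -2*x - 2*y
Assembling: d(omega) = (x - 2*y) dx ∧ dz + (-2*x - 2*y) dy ∧ dz.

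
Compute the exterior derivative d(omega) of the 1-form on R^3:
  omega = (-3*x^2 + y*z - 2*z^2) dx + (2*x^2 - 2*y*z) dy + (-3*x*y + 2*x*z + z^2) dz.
d(omega) = (4*x - z) dx ∧ dy + (-4*y + 6*z) dx ∧ dz + (-3*x + 2*y) dy ∧ dz

For a 1-form omega = sum_i f_i dx_i, the exterior derivative is
  d(omega) = sum_{i < j} (∂f_j/∂x_i - ∂f_i/∂x_j) dx_i ∧ dx_j.
  coefficient of dx ∧ dy: ∂f_2/∂x - ∂f_1/∂y = ∂(2*x^2 - 2*y*z)/∂x - ∂(-3*x^2 + y*z - 2*z^2)/∂y = 4*x - z
  coefficient of dx ∧ dz: ∂f_3/∂x - ∂f_1/∂z = ∂(-3*x*y + 2*x*z + z^2)/∂x - ∂(-3*x^2 + y*z - 2*z^2)/∂z = -4*y + 6*z
  coefficient of dy ∧ dz: ∂f_3/∂y - ∂f_2/∂z = ∂(-3*x*y + 2*x*z + z^2)/∂y - ∂(2*x^2 - 2*y*z)/∂z = -3*x + 2*y
Assembling: d(omega) = (4*x - z) dx ∧ dy + (-4*y + 6*z) dx ∧ dz + (-3*x + 2*y) dy ∧ dz.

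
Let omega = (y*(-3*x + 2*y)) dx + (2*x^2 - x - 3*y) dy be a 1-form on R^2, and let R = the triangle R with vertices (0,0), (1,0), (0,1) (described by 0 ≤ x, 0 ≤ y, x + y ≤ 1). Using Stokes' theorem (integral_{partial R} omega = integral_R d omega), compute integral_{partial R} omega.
integral_(partial R) omega = 0

Stokes: integral_partial_R omega = integral_R d omega with d omega = (∂Q/∂x - ∂P/∂y) dx ∧ dy.
  ∂Q/∂x = 4*x - 1
  ∂P/∂y = -3*x + 4*y
  integrand = ∂Q/∂x - ∂P/∂y = 7*x - 4*y - 1.
Integrating over R: integral_0^1 integral_0^{1-x} (7*x - 4*y - 1) dy dx = 0.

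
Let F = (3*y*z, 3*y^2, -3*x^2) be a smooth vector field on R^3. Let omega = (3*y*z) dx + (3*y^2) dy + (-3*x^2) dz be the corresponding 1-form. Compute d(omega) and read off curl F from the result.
d(omega) = (0) dy ∧ dz + (6*x + 3*y) dz ∧ dx + (-3*z) dx ∧ dy; curl F = (0, 6*x + 3*y, -3*z)

d omega = sum_{i<j} (∂f_j/∂x_i - ∂f_i/∂x_j) dx_i ∧ dx_j. Under the identification (dy ∧ dz, dz ∧ dx, dx ∧ dy) ↔ (e_x, e_y, e_z), the coefficients are exactly the components of curl F. Compute:
  ∂R/∂y - ∂Q/∂z = (0) - (0) = 0
  ∂P/∂z - ∂R/∂x = (3*y) - (-6*x) = 6*x + 3*y
  ∂Q/∂x - ∂P/∂y = (0) - (3*z) = -3*z.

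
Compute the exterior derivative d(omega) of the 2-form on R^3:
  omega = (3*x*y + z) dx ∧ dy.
d(omega) = (1) dx ∧ dy ∧ dz

For a 2-form omega = sum_{i<j} g_{ij} dx_i ∧ dx_j, the exterior derivative is
  d(omega) = sum_{i<j} d(g_{ij}) ∧ dx_i ∧ dx_j = sum_{i<j, k} (∂g_{ij}/∂x_k) dx_k ∧ dx_i ∧ dx_j.
Expand each term, using dx_k ∧ dx_i ∧ dx_j = sgn(permutation) dx_{(a)} ∧ dx_{(b)} ∧ dx_{(c)} with (a < b < c) sorted:
  d(3*x*y + z) includes (∂/∂z)(3*x*y + z) dz = (1) dz, which multiplied by dx ∧ dy gives (1) dx ∧ dy ∧ dz
Collecting like 3-forms: d(omega) = (1) dx ∧ dy ∧ dz.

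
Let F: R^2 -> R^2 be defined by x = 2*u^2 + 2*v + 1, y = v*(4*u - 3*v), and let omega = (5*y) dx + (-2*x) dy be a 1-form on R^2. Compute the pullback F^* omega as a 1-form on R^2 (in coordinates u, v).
F^* omega = (4*v*(16*u^2 - 15*u*v - 4*v - 2)) du + (-16*u^3 + 24*u^2*v + 24*u*v - 8*u - 6*v^2 + 12*v) dv

Using F^*(f dg) = (f ∘ F) d(g ∘ F), substitute each coordinate x_i by F_i(u, v) in f_i, and replace dx_i by d F_i = (∂F_i/∂u) du + (∂F_i/∂v) dv.
  For the x component: f_1(F) = 5*v*(4*u - 3*v); d F_1 = (4*u) du + (2) dv
  For the y component: f_2(F) = -4*u^2 - 4*v - 2; d F_2 = (4*v) du + (4*u - 6*v) dv
Combining and collecting du, dv coefficients:
  coeff of du: 4*v*(16*u^2 - 15*u*v - 4*v - 2)
  coeff of dv: -16*u^3 + 24*u^2*v + 24*u*v - 8*u - 6*v^2 + 12*v
F^* omega = (4*v*(16*u^2 - 15*u*v - 4*v - 2)) du + (-16*u^3 + 24*u^2*v + 24*u*v - 8*u - 6*v^2 + 12*v) dv.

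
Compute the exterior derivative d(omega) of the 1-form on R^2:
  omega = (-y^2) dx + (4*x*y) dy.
d(omega) = (6*y) dx ∧ dy

For a 1-form omega = sum_i f_i dx_i, the exterior derivative is
  d(omega) = sum_{i < j} (∂f_j/∂x_i - ∂f_i/∂x_j) dx_i ∧ dx_j.
  coefficient of dx ∧ dy: ∂f_2/∂x - ∂f_1/∂y = ∂(4*x*y)/∂x - ∂(-y^2)/∂y = 6*y
Assembling: d(omega) = (6*y) dx ∧ dy.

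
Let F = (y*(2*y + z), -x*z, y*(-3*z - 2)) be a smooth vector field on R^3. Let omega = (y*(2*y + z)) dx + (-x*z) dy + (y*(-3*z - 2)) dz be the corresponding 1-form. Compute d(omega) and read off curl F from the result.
d(omega) = (x - 3*z - 2) dy ∧ dz + (y) dz ∧ dx + (-4*y - 2*z) dx ∧ dy; curl F = (x - 3*z - 2, y, -4*y - 2*z)

d omega = sum_{i<j} (∂f_j/∂x_i - ∂f_i/∂x_j) dx_i ∧ dx_j. Under the identification (dy ∧ dz, dz ∧ dx, dx ∧ dy) ↔ (e_x, e_y, e_z), the coefficients are exactly the components of curl F. Compute:
  ∂R/∂y - ∂Q/∂z = (-3*z - 2) - (-x) = x - 3*z - 2
  ∂P/∂z - ∂R/∂x = (y) - (0) = y
  ∂Q/∂x - ∂P/∂y = (-z) - (4*y + z) = -4*y - 2*z.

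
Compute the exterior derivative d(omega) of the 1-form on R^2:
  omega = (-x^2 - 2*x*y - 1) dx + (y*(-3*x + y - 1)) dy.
d(omega) = (2*x - 3*y) dx ∧ dy

For a 1-form omega = sum_i f_i dx_i, the exterior derivative is
  d(omega) = sum_{i < j} (∂f_j/∂x_i - ∂f_i/∂x_j) dx_i ∧ dx_j.
  coefficient of dx ∧ dy: ∂f_2/∂x - ∂f_1/∂y = ∂(y*(-3*x + y - 1))/∂x - ∂(-x^2 - 2*x*y - 1)/∂y = 2*x - 3*y
Assembling: d(omega) = (2*x - 3*y) dx ∧ dy.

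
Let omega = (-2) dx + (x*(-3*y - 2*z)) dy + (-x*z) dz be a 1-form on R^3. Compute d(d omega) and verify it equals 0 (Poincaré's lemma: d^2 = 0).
d(d omega) = 0

Step 1: d omega = sum_{i<j} (∂f_j/∂x_i - ∂f_i/∂x_j) dx_i ∧ dx_j:
  coeff of dx ∧ dy: -3*y - 2*z
  coeff of dx ∧ dz: -z
  coeff of dy ∧ dz: 2*x
Step 2: Apply d again to each 2-form coefficient. The only possible 3-form in R^3 is dx ∧ dy ∧ dz, with coefficient
  ∂(coeff of dy∧dz)/∂x - ∂(coeff of dx∧dz)/∂y + ∂(coeff of dx∧dy)/∂z
  = ∂/∂x (2*x) - ∂/∂y (-z) + ∂/∂z (-3*y - 2*z).
Each of these terms simplifies to sums of mixed partials that cancel in pairs. The result is 0 (by equality of mixed partials for smooth functions — Schwarz / Clairaut).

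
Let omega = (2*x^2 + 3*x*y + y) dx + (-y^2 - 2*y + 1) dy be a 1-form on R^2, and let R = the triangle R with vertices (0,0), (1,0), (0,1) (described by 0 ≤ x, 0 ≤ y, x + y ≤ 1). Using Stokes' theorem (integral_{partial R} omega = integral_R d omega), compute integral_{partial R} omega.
integral_(partial R) omega = -1

Stokes: integral_partial_R omega = integral_R d omega with d omega = (∂Q/∂x - ∂P/∂y) dx ∧ dy.
  ∂Q/∂x = 0
  ∂P/∂y = 3*x + 1
  integrand = ∂Q/∂x - ∂P/∂y = -3*x - 1.
Integrating over R: integral_0^1 integral_0^{1-x} (-3*x - 1) dy dx = -1.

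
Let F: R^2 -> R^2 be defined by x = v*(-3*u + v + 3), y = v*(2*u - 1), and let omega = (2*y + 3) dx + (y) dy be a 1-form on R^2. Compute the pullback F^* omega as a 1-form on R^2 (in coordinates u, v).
F^* omega = (v*(-8*u*v + 4*v - 9)) du + (-8*u^2*v + 8*u*v^2 + 14*u*v - 9*u - 4*v^2 + v + 9) dv

Using F^*(f dg) = (f ∘ F) d(g ∘ F), substitute each coordinate x_i by F_i(u, v) in f_i, and replace dx_i by d F_i = (∂F_i/∂u) du + (∂F_i/∂v) dv.
  For the x component: f_1(F) = 4*u*v - 2*v + 3; d F_1 = (-3*v) du + (-3*u + 2*v + 3) dv
  For the y component: f_2(F) = v*(2*u - 1); d F_2 = (2*v) du + (2*u - 1) dv
Combining and collecting du, dv coefficients:
  coeff of du: v*(-8*u*v + 4*v - 9)
  coeff of dv: -8*u^2*v + 8*u*v^2 + 14*u*v - 9*u - 4*v^2 + v + 9
F^* omega = (v*(-8*u*v + 4*v - 9)) du + (-8*u^2*v + 8*u*v^2 + 14*u*v - 9*u - 4*v^2 + v + 9) dv.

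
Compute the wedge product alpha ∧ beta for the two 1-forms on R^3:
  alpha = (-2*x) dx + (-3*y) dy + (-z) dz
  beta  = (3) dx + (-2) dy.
alpha ∧ beta = (4*x + 9*y) dx ∧ dy + (3*z) dx ∧ dz + (-2*z) dy ∧ dz

Distribute the wedge, using dx_i ∧ dx_j = -dx_j ∧ dx_i and dx_i ∧ dx_i = 0. For each pair (i, j) with i < j, the coefficient of dx_i ∧ dx_j in alpha ∧ beta is (alpha_i * beta_j - alpha_j * beta_i). Collecting: alpha ∧ beta = (4*x + 9*y) dx ∧ dy + (3*z) dx ∧ dz + (-2*z) dy ∧ dz.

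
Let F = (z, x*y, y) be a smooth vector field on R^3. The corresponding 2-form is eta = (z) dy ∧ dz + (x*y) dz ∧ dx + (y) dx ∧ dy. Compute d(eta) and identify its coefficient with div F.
d(eta) = (x) dx ∧ dy ∧ dz; div F = x

For a 2-form in R^3 of the form above, applying d gives a 3-form with coefficient ∂P/∂x + ∂Q/∂y + ∂R/∂z:
  ∂P/∂x = 0
  ∂Q/∂y = x
  ∂R/∂z = 0
Sum = x, which is exactly div F.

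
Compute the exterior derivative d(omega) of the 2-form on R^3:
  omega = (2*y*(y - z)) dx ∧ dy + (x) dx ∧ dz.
d(omega) = (-2*y) dx ∧ dy ∧ dz

For a 2-form omega = sum_{i<j} g_{ij} dx_i ∧ dx_j, the exterior derivative is
  d(omega) = sum_{i<j} d(g_{ij}) ∧ dx_i ∧ dx_j = sum_{i<j, k} (∂g_{ij}/∂x_k) dx_k ∧ dx_i ∧ dx_j.
Expand each term, using dx_k ∧ dx_i ∧ dx_j = sgn(permutation) dx_{(a)} ∧ dx_{(b)} ∧ dx_{(c)} with (a < b < c) sorted:
  d(2*y*(y - z)) includes (∂/∂z)(2*y*(y - z)) dz = (-2*y) dz, which multiplied by dx ∧ dy gives (-2*y) dx ∧ dy ∧ dz
Collecting like 3-forms: d(omega) = (-2*y) dx ∧ dy ∧ dz.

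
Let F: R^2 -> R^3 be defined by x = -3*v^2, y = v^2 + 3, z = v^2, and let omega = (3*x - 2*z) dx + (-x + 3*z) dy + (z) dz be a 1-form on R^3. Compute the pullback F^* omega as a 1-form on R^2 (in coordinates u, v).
F^* omega = (80*v^3) dv

Using F^*(f dg) = (f ∘ F) d(g ∘ F), substitute each coordinate x_i by F_i(u, v) in f_i, and replace dx_i by d F_i = (∂F_i/∂u) du + (∂F_i/∂v) dv.
  For the x component: f_1(F) = -11*v^2; d F_1 = (0) du + (-6*v) dv
  For the y component: f_2(F) = 6*v^2; d F_2 = (0) du + (2*v) dv
  For the z component: f_3(F) = v^2; d F_3 = (0) du + (2*v) dv
Combining and collecting du, dv coefficients:
  coeff of du: 0
  coeff of dv: 80*v^3
F^* omega = (80*v^3) dv.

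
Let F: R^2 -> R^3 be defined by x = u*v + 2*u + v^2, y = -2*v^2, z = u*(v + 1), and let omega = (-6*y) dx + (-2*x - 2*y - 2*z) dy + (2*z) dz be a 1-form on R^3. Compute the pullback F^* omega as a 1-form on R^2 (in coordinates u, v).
F^* omega = (2*u*v^2 + 4*u*v + 2*u + 12*v^3 + 24*v^2) du + (2*u^2*v + 2*u^2 + 28*u*v^2 + 24*u*v + 16*v^3) dv

Using F^*(f dg) = (f ∘ F) d(g ∘ F), substitute each coordinate x_i by F_i(u, v) in f_i, and replace dx_i by d F_i = (∂F_i/∂u) du + (∂F_i/∂v) dv.
  For the x component: f_1(F) = 12*v^2; d F_1 = (v + 2) du + (u + 2*v) dv
  For the y component: f_2(F) = -4*u*v - 6*u + 2*v^2; d F_2 = (0) du + (-4*v) dv
  For the z component: f_3(F) = 2*u*(v + 1); d F_3 = (v + 1) du + (u) dv
Combining and collecting du, dv coefficients:
  coeff of du: 2*u*v^2 + 4*u*v + 2*u + 12*v^3 + 24*v^2
  coeff of dv: 2*u^2*v + 2*u^2 + 28*u*v^2 + 24*u*v + 16*v^3
F^* omega = (2*u*v^2 + 4*u*v + 2*u + 12*v^3 + 24*v^2) du + (2*u^2*v + 2*u^2 + 28*u*v^2 + 24*u*v + 16*v^3) dv.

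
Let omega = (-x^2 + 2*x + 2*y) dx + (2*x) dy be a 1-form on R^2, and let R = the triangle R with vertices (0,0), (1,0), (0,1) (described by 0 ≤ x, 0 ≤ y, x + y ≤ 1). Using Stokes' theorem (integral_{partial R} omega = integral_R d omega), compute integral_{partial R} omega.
integral_(partial R) omega = 0

Stokes: integral_partial_R omega = integral_R d omega with d omega = (∂Q/∂x - ∂P/∂y) dx ∧ dy.
  ∂Q/∂x = 2
  ∂P/∂y = 2
  integrand = ∂Q/∂x - ∂P/∂y = 0.
Integrating over R: integral_0^1 integral_0^{1-x} (0) dy dx = 0.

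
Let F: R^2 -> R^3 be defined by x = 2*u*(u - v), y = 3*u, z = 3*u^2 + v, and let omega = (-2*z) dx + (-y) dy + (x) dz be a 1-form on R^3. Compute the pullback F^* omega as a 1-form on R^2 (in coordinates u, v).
F^* omega = (-12*u^3 - 8*u*v - 9*u + 4*v^2) du + (2*u*(6*u^2 + u + v)) dv

Using F^*(f dg) = (f ∘ F) d(g ∘ F), substitute each coordinate x_i by F_i(u, v) in f_i, and replace dx_i by d F_i = (∂F_i/∂u) du + (∂F_i/∂v) dv.
  For the x component: f_1(F) = -6*u^2 - 2*v; d F_1 = (4*u - 2*v) du + (-2*u) dv
  For the y component: f_2(F) = -3*u; d F_2 = (3) du + (0) dv
  For the z component: f_3(F) = 2*u*(u - v); d F_3 = (6*u) du + (1) dv
Combining and collecting du, dv coefficients:
  coeff of du: -12*u^3 - 8*u*v - 9*u + 4*v^2
  coeff of dv: 2*u*(6*u^2 + u + v)
F^* omega = (-12*u^3 - 8*u*v - 9*u + 4*v^2) du + (2*u*(6*u^2 + u + v)) dv.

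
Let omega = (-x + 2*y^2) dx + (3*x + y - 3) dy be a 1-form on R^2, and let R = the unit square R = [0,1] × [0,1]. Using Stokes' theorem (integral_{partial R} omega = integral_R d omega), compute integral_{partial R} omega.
integral_(partial R) omega = 1

Stokes: integral_partial_R omega = integral_R d omega with d omega = (∂Q/∂x - ∂P/∂y) dx ∧ dy.
  ∂Q/∂x = 3
  ∂P/∂y = 4*y
  integrand = ∂Q/∂x - ∂P/∂y = 3 - 4*y.
Integrating over R: integral_0^1 integral_0^1 (3 - 4*y) dx dy = 1.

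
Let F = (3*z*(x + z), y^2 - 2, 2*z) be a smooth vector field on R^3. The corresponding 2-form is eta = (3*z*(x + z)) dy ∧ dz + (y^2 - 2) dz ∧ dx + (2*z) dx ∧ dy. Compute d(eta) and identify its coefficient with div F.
d(eta) = (2*y + 3*z + 2) dx ∧ dy ∧ dz; div F = 2*y + 3*z + 2

For a 2-form in R^3 of the form above, applying d gives a 3-form with coefficient ∂P/∂x + ∂Q/∂y + ∂R/∂z:
  ∂P/∂x = 3*z
  ∂Q/∂y = 2*y
  ∂R/∂z = 2
Sum = 2*y + 3*z + 2, which is exactly div F.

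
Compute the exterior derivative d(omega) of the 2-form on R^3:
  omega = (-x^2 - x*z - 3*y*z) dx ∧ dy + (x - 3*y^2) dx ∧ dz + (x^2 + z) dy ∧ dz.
d(omega) = (x + 3*y) dx ∧ dy ∧ dz

For a 2-form omega = sum_{i<j} g_{ij} dx_i ∧ dx_j, the exterior derivative is
  d(omega) = sum_{i<j} d(g_{ij}) ∧ dx_i ∧ dx_j = sum_{i<j, k} (∂g_{ij}/∂x_k) dx_k ∧ dx_i ∧ dx_j.
Expand each term, using dx_k ∧ dx_i ∧ dx_j = sgn(permutation) dx_{(a)} ∧ dx_{(b)} ∧ dx_{(c)} with (a < b < c) sorted:
  d(-x^2 - x*z - 3*y*z) includes (∂/∂z)(-x^2 - x*z - 3*y*z) dz = (-x - 3*y) dz, which multiplied by dx ∧ dy gives (-x - 3*y) dx ∧ dy ∧ dz
  d(x - 3*y^2) includes (∂/∂y)(x - 3*y^2) dy = (-6*y) dy, which multiplied by dx ∧ dz gives (6*y) dx ∧ dy ∧ dz
  d(x^2 + z) includes (∂/∂x)(x^2 + z) dx = (2*x) dx, which multiplied by dy ∧ dz gives (2*x) dx ∧ dy ∧ dz
Collecting like 3-forms: d(omega) = (x + 3*y) dx ∧ dy ∧ dz.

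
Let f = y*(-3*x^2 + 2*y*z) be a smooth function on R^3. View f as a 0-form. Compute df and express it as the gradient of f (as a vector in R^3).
df = (-6*x*y) dx + (-3*x^2 + 4*y*z) dy + (2*y^2) dz; grad f = (-6*x*y, -3*x^2 + 4*y*z, 2*y^2)

For a 0-form f, d f = (∂f/∂x) dx + (∂f/∂y) dy + (∂f/∂z) dz. The components of the vector representation are exactly the entries of grad f in Cartesian coordinates:
  ∂f/∂x = -6*x*y
  ∂f/∂y = -3*x^2 + 4*y*z
  ∂f/∂z = 2*y^2.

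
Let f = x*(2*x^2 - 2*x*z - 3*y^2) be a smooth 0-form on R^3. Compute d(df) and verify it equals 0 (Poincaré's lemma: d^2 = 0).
d(df) = 0

Step 1: df = sum_i (∂f/∂x_i) dx_i = (6*x^2 - 4*x*z - 3*y^2) dx + (-6*x*y) dy + (-2*x^2) dz.
Step 2: Apply d again. Using the 1-form formula, the coefficient of dx ∧ dy in d(df) is ∂^2 f/∂x ∂y - ∂^2 f/∂y ∂x = (-6*y) - (-6*y) = 0 (equality of mixed partials for smooth f).
Similarly for dx ∧ dz and dy ∧ dz — all coefficients vanish. So d(df) = 0.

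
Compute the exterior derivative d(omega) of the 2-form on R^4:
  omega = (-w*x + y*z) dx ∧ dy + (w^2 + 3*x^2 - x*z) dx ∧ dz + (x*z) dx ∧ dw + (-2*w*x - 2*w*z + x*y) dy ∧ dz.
d(omega) = (-2*w + 2*y) dx ∧ dy ∧ dz + (-x) dx ∧ dy ∧ dw + (2*w - x) dx ∧ dz ∧ dw + (-2*x - 2*z) dy ∧ dz ∧ dw

For a 2-form omega = sum_{i<j} g_{ij} dx_i ∧ dx_j, the exterior derivative is
  d(omega) = sum_{i<j} d(g_{ij}) ∧ dx_i ∧ dx_j = sum_{i<j, k} (∂g_{ij}/∂x_k) dx_k ∧ dx_i ∧ dx_j.
Expand each term, using dx_k ∧ dx_i ∧ dx_j = sgn(permutation) dx_{(a)} ∧ dx_{(b)} ∧ dx_{(c)} with (a < b < c) sorted:
  d(-w*x + y*z) includes (∂/∂z)(-w*x + y*z) dz = (y) dz, which multiplied by dx ∧ dy gives (y) dx ∧ dy ∧ dz
  d(-w*x + y*z) includes (∂/∂w)(-w*x + y*z) dw = (-x) dw, which multiplied by dx ∧ dy gives (-x) dx ∧ dy ∧ dw
  d(w^2 + 3*x^2 - x*z) includes (∂/∂w)(w^2 + 3*x^2 - x*z) dw = (2*w) dw, which multiplied by dx ∧ dz gives (2*w) dx ∧ dz ∧ dw
  d(x*z) includes (∂/∂z)(x*z) dz = (x) dz, which multiplied by dx ∧ dw gives (-x) dx ∧ dz ∧ dw
  d(-2*w*x - 2*w*z + x*y) includes (∂/∂x)(-2*w*x - 2*w*z + x*y) dx = (-2*w + y) dx, which multiplied by dy ∧ dz gives (-2*w + y) dx ∧ dy ∧ dz
  d(-2*w*x - 2*w*z + x*y) includes (∂/∂w)(-2*w*x - 2*w*z + x*y) dw = (-2*x - 2*z) dw, which multiplied by dy ∧ dz gives (-2*x - 2*z) dy ∧ dz ∧ dw
Collecting like 3-forms: d(omega) = (-2*w + 2*y) dx ∧ dy ∧ dz + (-x) dx ∧ dy ∧ dw + (2*w - x) dx ∧ dz ∧ dw + (-2*x - 2*z) dy ∧ dz ∧ dw.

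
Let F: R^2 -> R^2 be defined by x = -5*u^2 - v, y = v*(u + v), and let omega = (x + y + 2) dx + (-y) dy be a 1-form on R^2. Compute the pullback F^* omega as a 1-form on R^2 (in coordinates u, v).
F^* omega = (50*u^3 - 10*u^2*v - 11*u*v^2 + 10*u*v - 20*u - v^3) du + (-u^2*v + 5*u^2 - 3*u*v^2 - u*v - 2*v^3 - v^2 + v - 2) dv

Using F^*(f dg) = (f ∘ F) d(g ∘ F), substitute each coordinate x_i by F_i(u, v) in f_i, and replace dx_i by d F_i = (∂F_i/∂u) du + (∂F_i/∂v) dv.
  For the x component: f_1(F) = -5*u^2 + u*v + v^2 - v + 2; d F_1 = (-10*u) du + (-1) dv
  For the y component: f_2(F) = v*(-u - v); d F_2 = (v) du + (u + 2*v) dv
Combining and collecting du, dv coefficients:
  coeff of du: 50*u^3 - 10*u^2*v - 11*u*v^2 + 10*u*v - 20*u - v^3
  coeff of dv: -u^2*v + 5*u^2 - 3*u*v^2 - u*v - 2*v^3 - v^2 + v - 2
F^* omega = (50*u^3 - 10*u^2*v - 11*u*v^2 + 10*u*v - 20*u - v^3) du + (-u^2*v + 5*u^2 - 3*u*v^2 - u*v - 2*v^3 - v^2 + v - 2) dv.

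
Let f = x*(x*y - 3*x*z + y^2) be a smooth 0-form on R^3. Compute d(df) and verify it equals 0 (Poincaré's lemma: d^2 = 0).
d(df) = 0

Step 1: df = sum_i (∂f/∂x_i) dx_i = (2*x*y - 6*x*z + y^2) dx + (x*(x + 2*y)) dy + (-3*x^2) dz.
Step 2: Apply d again. Using the 1-form formula, the coefficient of dx ∧ dy in d(df) is ∂^2 f/∂x ∂y - ∂^2 f/∂y ∂x = (2*x + 2*y) - (2*x + 2*y) = 0 (equality of mixed partials for smooth f).
Similarly for dx ∧ dz and dy ∧ dz — all coefficients vanish. So d(df) = 0.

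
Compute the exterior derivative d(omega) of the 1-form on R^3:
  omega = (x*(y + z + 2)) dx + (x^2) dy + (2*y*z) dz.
d(omega) = (x) dx ∧ dy + (-x) dx ∧ dz + (2*z) dy ∧ dz

For a 1-form omega = sum_i f_i dx_i, the exterior derivative is
  d(omega) = sum_{i < j} (∂f_j/∂x_i - ∂f_i/∂x_j) dx_i ∧ dx_j.
  coefficient of dx ∧ dy: ∂f_2/∂x - ∂f_1/∂y = ∂(x^2)/∂x - ∂(x*(y + z + 2))/∂y = x
  coefficient of dx ∧ dz: ∂f_3/∂x - ∂f_1/∂z = ∂(2*y*z)/∂x - ∂(x*(y + z + 2))/∂z = -x
  coefficient of dy ∧ dz: ∂f_3/∂y - ∂f_2/∂z = ∂(2*y*z)/∂y - ∂(x^2)/∂z = 2*z
Assembling: d(omega) = (x) dx ∧ dy + (-x) dx ∧ dz + (2*z) dy ∧ dz.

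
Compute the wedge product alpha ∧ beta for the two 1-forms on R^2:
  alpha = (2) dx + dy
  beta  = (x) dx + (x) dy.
alpha ∧ beta = (x) dx ∧ dy

Distribute the wedge, using dx_i ∧ dx_j = -dx_j ∧ dx_i and dx_i ∧ dx_i = 0. For each pair (i, j) with i < j, the coefficient of dx_i ∧ dx_j in alpha ∧ beta is (alpha_i * beta_j - alpha_j * beta_i). Collecting: alpha ∧ beta = (x) dx ∧ dy.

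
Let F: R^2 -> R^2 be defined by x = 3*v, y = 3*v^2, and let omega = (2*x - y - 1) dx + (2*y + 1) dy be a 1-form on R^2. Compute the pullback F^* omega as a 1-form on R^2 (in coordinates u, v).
F^* omega = (36*v^3 - 9*v^2 + 24*v - 3) dv

Using F^*(f dg) = (f ∘ F) d(g ∘ F), substitute each coordinate x_i by F_i(u, v) in f_i, and replace dx_i by d F_i = (∂F_i/∂u) du + (∂F_i/∂v) dv.
  For the x component: f_1(F) = -3*v^2 + 6*v - 1; d F_1 = (0) du + (3) dv
  For the y component: f_2(F) = 6*v^2 + 1; d F_2 = (0) du + (6*v) dv
Combining and collecting du, dv coefficients:
  coeff of du: 0
  coeff of dv: 36*v^3 - 9*v^2 + 24*v - 3
F^* omega = (36*v^3 - 9*v^2 + 24*v - 3) dv.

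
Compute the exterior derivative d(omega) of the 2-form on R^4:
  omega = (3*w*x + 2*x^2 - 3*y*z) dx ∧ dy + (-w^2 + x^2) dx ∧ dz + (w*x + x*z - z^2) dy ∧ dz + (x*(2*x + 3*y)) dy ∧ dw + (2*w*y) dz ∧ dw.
d(omega) = (w - 3*y + z) dx ∧ dy ∧ dz + (7*x + 3*y) dx ∧ dy ∧ dw + (-2*w) dx ∧ dz ∧ dw + (2*w + x) dy ∧ dz ∧ dw

For a 2-form omega = sum_{i<j} g_{ij} dx_i ∧ dx_j, the exterior derivative is
  d(omega) = sum_{i<j} d(g_{ij}) ∧ dx_i ∧ dx_j = sum_{i<j, k} (∂g_{ij}/∂x_k) dx_k ∧ dx_i ∧ dx_j.
Expand each term, using dx_k ∧ dx_i ∧ dx_j = sgn(permutation) dx_{(a)} ∧ dx_{(b)} ∧ dx_{(c)} with (a < b < c) sorted:
  d(3*w*x + 2*x^2 - 3*y*z) includes (∂/∂z)(3*w*x + 2*x^2 - 3*y*z) dz = (-3*y) dz, which multiplied by dx ∧ dy gives (-3*y) dx ∧ dy ∧ dz
  d(3*w*x + 2*x^2 - 3*y*z) includes (∂/∂w)(3*w*x + 2*x^2 - 3*y*z) dw = (3*x) dw, which multiplied by dx ∧ dy gives (3*x) dx ∧ dy ∧ dw
  d(-w^2 + x^2) includes (∂/∂w)(-w^2 + x^2) dw = (-2*w) dw, which multiplied by dx ∧ dz gives (-2*w) dx ∧ dz ∧ dw
  d(w*x + x*z - z^2) includes (∂/∂x)(w*x + x*z - z^2) dx = (w + z) dx, which multiplied by dy ∧ dz gives (w + z) dx ∧ dy ∧ dz
  d(w*x + x*z - z^2) includes (∂/∂w)(w*x + x*z - z^2) dw = (x) dw, which multiplied by dy ∧ dz gives (x) dy ∧ dz ∧ dw
  d(x*(2*x + 3*y)) includes (∂/∂x)(x*(2*x + 3*y)) dx = (4*x + 3*y) dx, which multiplied by dy ∧ dw gives (4*x + 3*y) dx ∧ dy ∧ dw
  d(2*w*y) includes (∂/∂y)(2*w*y) dy = (2*w) dy, which multiplied by dz ∧ dw gives (2*w) dy ∧ dz ∧ dw
Collecting like 3-forms: d(omega) = (w - 3*y + z) dx ∧ dy ∧ dz + (7*x + 3*y) dx ∧ dy ∧ dw + (-2*w) dx ∧ dz ∧ dw + (2*w + x) dy ∧ dz ∧ dw.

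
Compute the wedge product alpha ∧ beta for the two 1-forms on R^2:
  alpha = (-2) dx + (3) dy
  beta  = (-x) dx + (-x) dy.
alpha ∧ beta = (5*x) dx ∧ dy

Distribute the wedge, using dx_i ∧ dx_j = -dx_j ∧ dx_i and dx_i ∧ dx_i = 0. For each pair (i, j) with i < j, the coefficient of dx_i ∧ dx_j in alpha ∧ beta is (alpha_i * beta_j - alpha_j * beta_i). Collecting: alpha ∧ beta = (5*x) dx ∧ dy.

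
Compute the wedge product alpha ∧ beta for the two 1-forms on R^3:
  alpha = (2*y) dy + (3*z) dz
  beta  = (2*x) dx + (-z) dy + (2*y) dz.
alpha ∧ beta = (-4*x*y) dx ∧ dy + (4*y^2 + 3*z^2) dy ∧ dz + (-6*x*z) dx ∧ dz

Distribute the wedge, using dx_i ∧ dx_j = -dx_j ∧ dx_i and dx_i ∧ dx_i = 0. For each pair (i, j) with i < j, the coefficient of dx_i ∧ dx_j in alpha ∧ beta is (alpha_i * beta_j - alpha_j * beta_i). Collecting: alpha ∧ beta = (-4*x*y) dx ∧ dy + (4*y^2 + 3*z^2) dy ∧ dz + (-6*x*z) dx ∧ dz.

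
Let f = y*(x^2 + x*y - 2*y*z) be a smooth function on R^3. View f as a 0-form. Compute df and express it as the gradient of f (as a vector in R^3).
df = (y*(2*x + y)) dx + (x^2 + 2*x*y - 4*y*z) dy + (-2*y^2) dz; grad f = (y*(2*x + y), x^2 + 2*x*y - 4*y*z, -2*y^2)

For a 0-form f, d f = (∂f/∂x) dx + (∂f/∂y) dy + (∂f/∂z) dz. The components of the vector representation are exactly the entries of grad f in Cartesian coordinates:
  ∂f/∂x = y*(2*x + y)
  ∂f/∂y = x^2 + 2*x*y - 4*y*z
  ∂f/∂z = -2*y^2.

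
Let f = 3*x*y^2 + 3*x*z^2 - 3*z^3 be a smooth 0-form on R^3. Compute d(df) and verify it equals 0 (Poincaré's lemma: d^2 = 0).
d(df) = 0

Step 1: df = sum_i (∂f/∂x_i) dx_i = (3*y^2 + 3*z^2) dx + (6*x*y) dy + (3*z*(2*x - 3*z)) dz.
Step 2: Apply d again. Using the 1-form formula, the coefficient of dx ∧ dy in d(df) is ∂^2 f/∂x ∂y - ∂^2 f/∂y ∂x = (6*y) - (6*y) = 0 (equality of mixed partials for smooth f).
Similarly for dx ∧ dz and dy ∧ dz — all coefficients vanish. So d(df) = 0.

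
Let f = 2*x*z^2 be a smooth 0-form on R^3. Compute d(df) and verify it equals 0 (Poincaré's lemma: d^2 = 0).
d(df) = 0

Step 1: df = sum_i (∂f/∂x_i) dx_i = (2*z^2) dx + (0) dy + (4*x*z) dz.
Step 2: Apply d again. Using the 1-form formula, the coefficient of dx ∧ dy in d(df) is ∂^2 f/∂x ∂y - ∂^2 f/∂y ∂x = (0) - (0) = 0 (equality of mixed partials for smooth f).
Similarly for dx ∧ dz and dy ∧ dz — all coefficients vanish. So d(df) = 0.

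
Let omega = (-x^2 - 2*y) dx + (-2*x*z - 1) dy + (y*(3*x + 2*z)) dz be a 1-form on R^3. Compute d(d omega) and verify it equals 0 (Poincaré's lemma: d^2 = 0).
d(d omega) = 0

Step 1: d omega = sum_{i<j} (∂f_j/∂x_i - ∂f_i/∂x_j) dx_i ∧ dx_j:
  coeff of dx ∧ dy: 2 - 2*z
  coeff of dx ∧ dz: 3*y
  coeff of dy ∧ dz: 5*x + 2*z
Step 2: Apply d again to each 2-form coefficient. The only possible 3-form in R^3 is dx ∧ dy ∧ dz, with coefficient
  ∂(coeff of dy∧dz)/∂x - ∂(coeff of dx∧dz)/∂y + ∂(coeff of dx∧dy)/∂z
  = ∂/∂x (5*x + 2*z) - ∂/∂y (3*y) + ∂/∂z (2 - 2*z).
Each of these terms simplifies to sums of mixed partials that cancel in pairs. The result is 0 (by equality of mixed partials for smooth functions — Schwarz / Clairaut).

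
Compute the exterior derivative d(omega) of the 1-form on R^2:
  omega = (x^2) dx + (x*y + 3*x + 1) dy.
d(omega) = (y + 3) dx ∧ dy

For a 1-form omega = sum_i f_i dx_i, the exterior derivative is
  d(omega) = sum_{i < j} (∂f_j/∂x_i - ∂f_i/∂x_j) dx_i ∧ dx_j.
  coefficient of dx ∧ dy: ∂f_2/∂x - ∂f_1/∂y = ∂(x*y + 3*x + 1)/∂x - ∂(x^2)/∂y = y + 3
Assembling: d(omega) = (y + 3) dx ∧ dy.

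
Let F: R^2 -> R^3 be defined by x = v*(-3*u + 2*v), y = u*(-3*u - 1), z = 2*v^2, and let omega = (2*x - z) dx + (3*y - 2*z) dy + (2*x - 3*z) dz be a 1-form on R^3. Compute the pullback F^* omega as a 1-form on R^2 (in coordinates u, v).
F^* omega = (54*u^3 + 27*u^2 + 42*u*v^2 + 3*u - 6*v^3 + 4*v^2) du + (18*u*v*(u - 3*v)) dv

Using F^*(f dg) = (f ∘ F) d(g ∘ F), substitute each coordinate x_i by F_i(u, v) in f_i, and replace dx_i by d F_i = (∂F_i/∂u) du + (∂F_i/∂v) dv.
  For the x component: f_1(F) = 2*v*(-3*u + v); d F_1 = (-3*v) du + (-3*u + 4*v) dv
  For the y component: f_2(F) = -9*u^2 - 3*u - 4*v^2; d F_2 = (-6*u - 1) du + (0) dv
  For the z component: f_3(F) = 2*v*(-3*u - v); d F_3 = (0) du + (4*v) dv
Combining and collecting du, dv coefficients:
  coeff of du: 54*u^3 + 27*u^2 + 42*u*v^2 + 3*u - 6*v^3 + 4*v^2
  coeff of dv: 18*u*v*(u - 3*v)
F^* omega = (54*u^3 + 27*u^2 + 42*u*v^2 + 3*u - 6*v^3 + 4*v^2) du + (18*u*v*(u - 3*v)) dv.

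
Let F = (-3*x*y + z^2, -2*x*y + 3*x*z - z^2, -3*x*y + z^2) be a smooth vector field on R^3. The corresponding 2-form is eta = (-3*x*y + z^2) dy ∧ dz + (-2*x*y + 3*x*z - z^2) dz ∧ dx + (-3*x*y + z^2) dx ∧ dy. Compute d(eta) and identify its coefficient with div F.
d(eta) = (-2*x - 3*y + 2*z) dx ∧ dy ∧ dz; div F = -2*x - 3*y + 2*z

For a 2-form in R^3 of the form above, applying d gives a 3-form with coefficient ∂P/∂x + ∂Q/∂y + ∂R/∂z:
  ∂P/∂x = -3*y
  ∂Q/∂y = -2*x
  ∂R/∂z = 2*z
Sum = -2*x - 3*y + 2*z, which is exactly div F.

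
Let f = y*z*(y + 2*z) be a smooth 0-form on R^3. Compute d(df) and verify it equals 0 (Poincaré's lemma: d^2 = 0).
d(df) = 0

Step 1: df = sum_i (∂f/∂x_i) dx_i = (0) dx + (2*z*(y + z)) dy + (y*(y + 4*z)) dz.
Step 2: Apply d again. Using the 1-form formula, the coefficient of dx ∧ dy in d(df) is ∂^2 f/∂x ∂y - ∂^2 f/∂y ∂x = (0) - (0) = 0 (equality of mixed partials for smooth f).
Similarly for dx ∧ dz and dy ∧ dz — all coefficients vanish. So d(df) = 0.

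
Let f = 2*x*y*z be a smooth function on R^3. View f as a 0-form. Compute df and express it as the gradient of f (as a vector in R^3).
df = (2*y*z) dx + (2*x*z) dy + (2*x*y) dz; grad f = (2*y*z, 2*x*z, 2*x*y)

For a 0-form f, d f = (∂f/∂x) dx + (∂f/∂y) dy + (∂f/∂z) dz. The components of the vector representation are exactly the entries of grad f in Cartesian coordinates:
  ∂f/∂x = 2*y*z
  ∂f/∂y = 2*x*z
  ∂f/∂z = 2*x*y.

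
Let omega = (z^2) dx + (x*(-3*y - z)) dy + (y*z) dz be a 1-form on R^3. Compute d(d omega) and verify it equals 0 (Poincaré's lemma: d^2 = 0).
d(d omega) = 0

Step 1: d omega = sum_{i<j} (∂f_j/∂x_i - ∂f_i/∂x_j) dx_i ∧ dx_j:
  coeff of dx ∧ dy: -3*y - z
  coeff of dx ∧ dz: -2*z
  coeff of dy ∧ dz: x + z
Step 2: Apply d again to each 2-form coefficient. The only possible 3-form in R^3 is dx ∧ dy ∧ dz, with coefficient
  ∂(coeff of dy∧dz)/∂x - ∂(coeff of dx∧dz)/∂y + ∂(coeff of dx∧dy)/∂z
  = ∂/∂x (x + z) - ∂/∂y (-2*z) + ∂/∂z (-3*y - z).
Each of these terms simplifies to sums of mixed partials that cancel in pairs. The result is 0 (by equality of mixed partials for smooth functions — Schwarz / Clairaut).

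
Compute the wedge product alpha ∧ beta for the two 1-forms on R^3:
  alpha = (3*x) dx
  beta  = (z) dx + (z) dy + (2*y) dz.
alpha ∧ beta = (3*x*z) dx ∧ dy + (6*x*y) dx ∧ dz

Distribute the wedge, using dx_i ∧ dx_j = -dx_j ∧ dx_i and dx_i ∧ dx_i = 0. For each pair (i, j) with i < j, the coefficient of dx_i ∧ dx_j in alpha ∧ beta is (alpha_i * beta_j - alpha_j * beta_i). Collecting: alpha ∧ beta = (3*x*z) dx ∧ dy + (6*x*y) dx ∧ dz.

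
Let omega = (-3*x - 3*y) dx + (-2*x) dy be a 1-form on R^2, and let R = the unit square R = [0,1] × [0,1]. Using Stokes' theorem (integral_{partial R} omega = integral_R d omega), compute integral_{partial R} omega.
integral_(partial R) omega = 1

Stokes: integral_partial_R omega = integral_R d omega with d omega = (∂Q/∂x - ∂P/∂y) dx ∧ dy.
  ∂Q/∂x = -2
  ∂P/∂y = -3
  integrand = ∂Q/∂x - ∂P/∂y = 1.
Integrating over R: integral_0^1 integral_0^1 (1) dx dy = 1.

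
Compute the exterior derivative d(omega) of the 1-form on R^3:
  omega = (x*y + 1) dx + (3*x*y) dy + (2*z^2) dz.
d(omega) = (-x + 3*y) dx ∧ dy

For a 1-form omega = sum_i f_i dx_i, the exterior derivative is
  d(omega) = sum_{i < j} (∂f_j/∂x_i - ∂f_i/∂x_j) dx_i ∧ dx_j.
  coefficient of dx ∧ dy: ∂f_2/∂x - ∂f_1/∂y = ∂(3*x*y)/∂x - ∂(x*y + 1)/∂y = -x + 3*y
Assembling: d(omega) = (-x + 3*y) dx ∧ dy.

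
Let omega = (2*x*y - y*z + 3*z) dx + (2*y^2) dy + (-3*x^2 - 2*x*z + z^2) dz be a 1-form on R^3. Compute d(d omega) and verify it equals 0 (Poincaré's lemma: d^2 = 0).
d(d omega) = 0

Step 1: d omega = sum_{i<j} (∂f_j/∂x_i - ∂f_i/∂x_j) dx_i ∧ dx_j:
  coeff of dx ∧ dy: -2*x + z
  coeff of dx ∧ dz: -6*x + y - 2*z - 3
  coeff of dy ∧ dz: 0
Step 2: Apply d again to each 2-form coefficient. The only possible 3-form in R^3 is dx ∧ dy ∧ dz, with coefficient
  ∂(coeff of dy∧dz)/∂x - ∂(coeff of dx∧dz)/∂y + ∂(coeff of dx∧dy)/∂z
  = ∂/∂x (0) - ∂/∂y (-6*x + y - 2*z - 3) + ∂/∂z (-2*x + z).
Each of these terms simplifies to sums of mixed partials that cancel in pairs. The result is 0 (by equality of mixed partials for smooth functions — Schwarz / Clairaut).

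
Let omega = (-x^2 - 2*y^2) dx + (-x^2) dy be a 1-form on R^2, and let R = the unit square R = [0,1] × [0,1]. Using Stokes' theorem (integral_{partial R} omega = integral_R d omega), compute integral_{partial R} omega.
integral_(partial R) omega = 1

Stokes: integral_partial_R omega = integral_R d omega with d omega = (∂Q/∂x - ∂P/∂y) dx ∧ dy.
  ∂Q/∂x = -2*x
  ∂P/∂y = -4*y
  integrand = ∂Q/∂x - ∂P/∂y = -2*x + 4*y.
Integrating over R: integral_0^1 integral_0^1 (-2*x + 4*y) dx dy = 1.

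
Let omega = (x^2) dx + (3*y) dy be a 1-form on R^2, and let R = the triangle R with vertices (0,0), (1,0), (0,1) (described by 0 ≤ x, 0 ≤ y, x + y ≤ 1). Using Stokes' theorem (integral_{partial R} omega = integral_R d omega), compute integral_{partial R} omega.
integral_(partial R) omega = 0

Stokes: integral_partial_R omega = integral_R d omega with d omega = (∂Q/∂x - ∂P/∂y) dx ∧ dy.
  ∂Q/∂x = 0
  ∂P/∂y = 0
  integrand = ∂Q/∂x - ∂P/∂y = 0.
Integrating over R: integral_0^1 integral_0^{1-x} (0) dy dx = 0.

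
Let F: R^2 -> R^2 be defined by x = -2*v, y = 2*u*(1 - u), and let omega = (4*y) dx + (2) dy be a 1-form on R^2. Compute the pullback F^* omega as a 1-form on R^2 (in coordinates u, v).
F^* omega = (4 - 8*u) du + (16*u*(u - 1)) dv

Using F^*(f dg) = (f ∘ F) d(g ∘ F), substitute each coordinate x_i by F_i(u, v) in f_i, and replace dx_i by d F_i = (∂F_i/∂u) du + (∂F_i/∂v) dv.
  For the x component: f_1(F) = 8*u*(1 - u); d F_1 = (0) du + (-2) dv
  For the y component: f_2(F) = 2; d F_2 = (2 - 4*u) du + (0) dv
Combining and collecting du, dv coefficients:
  coeff of du: 4 - 8*u
  coeff of dv: 16*u*(u - 1)
F^* omega = (4 - 8*u) du + (16*u*(u - 1)) dv.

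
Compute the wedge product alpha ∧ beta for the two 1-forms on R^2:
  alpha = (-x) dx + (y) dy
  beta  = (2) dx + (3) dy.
alpha ∧ beta = (-3*x - 2*y) dx ∧ dy

Distribute the wedge, using dx_i ∧ dx_j = -dx_j ∧ dx_i and dx_i ∧ dx_i = 0. For each pair (i, j) with i < j, the coefficient of dx_i ∧ dx_j in alpha ∧ beta is (alpha_i * beta_j - alpha_j * beta_i). Collecting: alpha ∧ beta = (-3*x - 2*y) dx ∧ dy.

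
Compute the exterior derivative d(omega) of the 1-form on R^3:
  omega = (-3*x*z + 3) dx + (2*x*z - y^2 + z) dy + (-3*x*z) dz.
d(omega) = (2*z) dx ∧ dy + (3*x - 3*z) dx ∧ dz + (-2*x - 1) dy ∧ dz

For a 1-form omega = sum_i f_i dx_i, the exterior derivative is
  d(omega) = sum_{i < j} (∂f_j/∂x_i - ∂f_i/∂x_j) dx_i ∧ dx_j.
  coefficient of dx ∧ dy: ∂f_2/∂x - ∂f_1/∂y = ∂(2*x*z - y^2 + z)/∂x - ∂(-3*x*z + 3)/∂y = 2*z
  coefficient of dx ∧ dz: ∂f_3/∂x - ∂f_1/∂z = ∂(-3*x*z)/∂x - ∂(-3*x*z + 3)/∂z = 3*x - 3*z
  coefficient of dy ∧ dz: ∂f_3/∂y - ∂f_2/∂z = ∂(-3*x*z)/∂y - ∂(2*x*z - y^2 + z)/∂z = -2*x - 1
Assembling: d(omega) = (2*z) dx ∧ dy + (3*x - 3*z) dx ∧ dz + (-2*x - 1) dy ∧ dz.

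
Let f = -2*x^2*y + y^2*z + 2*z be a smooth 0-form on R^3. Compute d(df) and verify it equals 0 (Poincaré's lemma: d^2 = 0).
d(df) = 0

Step 1: df = sum_i (∂f/∂x_i) dx_i = (-4*x*y) dx + (-2*x^2 + 2*y*z) dy + (y^2 + 2) dz.
Step 2: Apply d again. Using the 1-form formula, the coefficient of dx ∧ dy in d(df) is ∂^2 f/∂x ∂y - ∂^2 f/∂y ∂x = (-4*x) - (-4*x) = 0 (equality of mixed partials for smooth f).
Similarly for dx ∧ dz and dy ∧ dz — all coefficients vanish. So d(df) = 0.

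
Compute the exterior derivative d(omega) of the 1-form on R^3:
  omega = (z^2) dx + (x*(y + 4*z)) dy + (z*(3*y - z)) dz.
d(omega) = (y + 4*z) dx ∧ dy + (-2*z) dx ∧ dz + (-4*x + 3*z) dy ∧ dz

For a 1-form omega = sum_i f_i dx_i, the exterior derivative is
  d(omega) = sum_{i < j} (∂f_j/∂x_i - ∂f_i/∂x_j) dx_i ∧ dx_j.
  coefficient of dx ∧ dy: ∂f_2/∂x - ∂f_1/∂y = ∂(x*(y + 4*z))/∂x - ∂(z^2)/∂y = y + 4*z
  coefficient of dx ∧ dz: ∂f_3/∂x - ∂f_1/∂z = ∂(z*(3*y - z))/∂x - ∂(z^2)/∂z = -2*z
  coefficient of dy ∧ dz: ∂f_3/∂y - ∂f_2/∂z = ∂(z*(3*y - z))/∂y - ∂(x*(y + 4*z))/∂z = -4*x + 3*z
Assembling: d(omega) = (y + 4*z) dx ∧ dy + (-2*z) dx ∧ dz + (-4*x + 3*z) dy ∧ dz.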